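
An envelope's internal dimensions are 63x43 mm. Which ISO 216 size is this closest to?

Aspect ratio 63/43 ≈ 1.465 (ISO target is √2 ≈ 1.414).
In the B-series (B0 = 1000 × 1414 mm): B9 = 44 × 62 mm.
Off by 2 mm total — nearest standard size.

B9 (44 × 62 mm)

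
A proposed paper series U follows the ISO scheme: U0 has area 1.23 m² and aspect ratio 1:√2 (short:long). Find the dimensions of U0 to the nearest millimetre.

933 × 1319 mm

Let the short side be w mm. Then w · w√2 = 1.23 m² = 1,230,000 mm².
w² = 1,230,000/√2, so w ≈ 932.6 mm; long side = w√2 ≈ 1318.9 mm.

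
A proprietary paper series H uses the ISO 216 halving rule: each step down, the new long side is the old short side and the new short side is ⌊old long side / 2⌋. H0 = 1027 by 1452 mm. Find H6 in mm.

128 × 181 mm

H1 = 726 × 1027 mm (from H0 by 1 halving).
H2: ⌊1027/2⌋ × 726 = 513 × 726 mm
H3: ⌊726/2⌋ × 513 = 363 × 513 mm
H4: ⌊513/2⌋ × 363 = 256 × 363 mm
H5: ⌊363/2⌋ × 256 = 181 × 256 mm
H6: ⌊256/2⌋ × 181 = 128 × 181 mm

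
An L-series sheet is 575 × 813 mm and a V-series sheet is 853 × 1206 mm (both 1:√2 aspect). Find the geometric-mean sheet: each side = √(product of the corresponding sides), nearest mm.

700 × 990 mm

Short side: √(575 · 853) = √490475 ≈ 700.3 → 700 mm
Long side: √(813 · 1206) = √980478 ≈ 990.2 → 990 mm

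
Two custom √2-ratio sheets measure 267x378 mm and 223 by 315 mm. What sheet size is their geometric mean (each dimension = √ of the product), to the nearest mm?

Short side: √(267 · 223) = √59541 ≈ 244.0 → 244 mm
Long side: √(378 · 315) = √119070 ≈ 345.1 → 345 mm

244 × 345 mm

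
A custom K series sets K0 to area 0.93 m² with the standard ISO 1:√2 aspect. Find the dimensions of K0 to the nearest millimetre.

811 × 1147 mm

Let the short side be w mm. Then w · w√2 = 0.93 m² = 930,000 mm².
w² = 930,000/√2, so w ≈ 810.9 mm; long side = w√2 ≈ 1146.8 mm.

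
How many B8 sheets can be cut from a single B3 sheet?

32

Each ISO step halves the sheet: 1 × B3 → 2 × B4 → 4 × B5 → 8 × B6 → …
From B3 to B8 is 5 halving steps: 2^5 = 32.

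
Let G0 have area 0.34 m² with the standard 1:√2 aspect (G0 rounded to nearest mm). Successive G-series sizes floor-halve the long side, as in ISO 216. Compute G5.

86 × 122 mm

Let G0's short side be w mm. w · w√2 = 0.34 m² = 340,000 mm², so w ≈ 490.3 mm and w√2 ≈ 693.4 mm → G0 = 490 × 693 mm.
G1: ⌊693/2⌋ × 490 = 346 × 490 mm
G2: ⌊490/2⌋ × 346 = 245 × 346 mm
G3: ⌊346/2⌋ × 245 = 173 × 245 mm
G4: ⌊245/2⌋ × 173 = 122 × 173 mm
G5: ⌊173/2⌋ × 122 = 86 × 122 mm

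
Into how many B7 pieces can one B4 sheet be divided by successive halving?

Each ISO step halves the sheet: 1 × B4 → 2 × B5 → 4 × B6 → 8 × B7
From B4 to B7 is 3 halving steps: 2^3 = 8.

8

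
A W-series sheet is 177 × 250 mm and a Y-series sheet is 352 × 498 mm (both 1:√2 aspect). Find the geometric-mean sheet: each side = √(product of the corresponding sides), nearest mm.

250 × 353 mm

Short side: √(177 · 352) = √62304 ≈ 249.6 → 250 mm
Long side: √(250 · 498) = √124500 ≈ 352.8 → 353 mm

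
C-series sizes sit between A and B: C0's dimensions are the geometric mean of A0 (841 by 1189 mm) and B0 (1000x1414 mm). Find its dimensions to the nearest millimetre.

Short: √(841 · 1000) = √841000 ≈ 917.1 mm.
Long: √(1189 · 1414) = √1681246 ≈ 1296.6 mm.

917 × 1297 mm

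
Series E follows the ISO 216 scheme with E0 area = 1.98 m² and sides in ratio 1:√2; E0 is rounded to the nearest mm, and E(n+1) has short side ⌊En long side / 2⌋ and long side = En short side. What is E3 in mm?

Let E0's short side be w mm. w · w√2 = 1.98 m² = 1,980,000 mm², so w ≈ 1183.2 mm and w√2 ≈ 1673.4 mm → E0 = 1183 × 1673 mm.
E1: ⌊1673/2⌋ × 1183 = 836 × 1183 mm
E2: ⌊1183/2⌋ × 836 = 591 × 836 mm
E3: ⌊836/2⌋ × 591 = 418 × 591 mm

418 × 591 mm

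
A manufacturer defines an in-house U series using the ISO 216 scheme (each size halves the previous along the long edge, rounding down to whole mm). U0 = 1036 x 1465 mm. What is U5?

183 × 259 mm

U1 = 732 × 1036 mm (from U0 by 1 halving).
U2: ⌊1036/2⌋ × 732 = 518 × 732 mm
U3: ⌊732/2⌋ × 518 = 366 × 518 mm
U4: ⌊518/2⌋ × 366 = 259 × 366 mm
U5: ⌊366/2⌋ × 259 = 183 × 259 mm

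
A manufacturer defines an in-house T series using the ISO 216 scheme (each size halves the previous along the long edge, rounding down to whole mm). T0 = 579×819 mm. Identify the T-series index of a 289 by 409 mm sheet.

T0: 579 × 819 mm
T1: 409 × 579 mm
T2: 289 × 409 mm
T3: 204 × 289 mm
→ matches T2.

T2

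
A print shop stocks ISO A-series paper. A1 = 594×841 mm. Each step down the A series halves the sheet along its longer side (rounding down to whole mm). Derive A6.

A2: ⌊841/2⌋ × 594 = 420 × 594 mm
A3: ⌊594/2⌋ × 420 = 297 × 420 mm
A4: ⌊420/2⌋ × 297 = 210 × 297 mm
A5: ⌊297/2⌋ × 210 = 148 × 210 mm
A6: ⌊210/2⌋ × 148 = 105 × 148 mm

105 × 148 mm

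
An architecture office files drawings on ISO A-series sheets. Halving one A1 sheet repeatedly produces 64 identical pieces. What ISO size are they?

A7

64 = 2^6, so 6 halving steps.
A1 → A2 → … → A7 after 6 steps.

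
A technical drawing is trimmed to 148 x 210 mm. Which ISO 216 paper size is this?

Aspect ratio 210/148 ≈ 1.419 — close to the ISO √2 ≈ 1.414.
In the A-series (A0 area = 1 m²): A5 = 148 × 210 mm.

A5 (148 × 210 mm)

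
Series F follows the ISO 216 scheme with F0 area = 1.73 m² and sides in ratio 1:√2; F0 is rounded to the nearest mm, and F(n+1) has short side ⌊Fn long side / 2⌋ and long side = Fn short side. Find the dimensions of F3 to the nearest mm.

391 × 553 mm

Let F0's short side be w mm. w · w√2 = 1.73 m² = 1,730,000 mm², so w ≈ 1106.0 mm and w√2 ≈ 1564.2 mm → F0 = 1106 × 1564 mm.
F1: ⌊1564/2⌋ × 1106 = 782 × 1106 mm
F2: ⌊1106/2⌋ × 782 = 553 × 782 mm
F3: ⌊782/2⌋ × 553 = 391 × 553 mm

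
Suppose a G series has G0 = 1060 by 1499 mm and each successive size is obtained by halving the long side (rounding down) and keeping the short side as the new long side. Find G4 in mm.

G1: ⌊1499/2⌋ × 1060 = 749 × 1060 mm
G2: ⌊1060/2⌋ × 749 = 530 × 749 mm
G3: ⌊749/2⌋ × 530 = 374 × 530 mm
G4: ⌊530/2⌋ × 374 = 265 × 374 mm

265 × 374 mm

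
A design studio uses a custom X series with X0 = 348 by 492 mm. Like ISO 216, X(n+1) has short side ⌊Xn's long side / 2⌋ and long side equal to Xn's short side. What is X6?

43 × 61 mm

X1: ⌊492/2⌋ × 348 = 246 × 348 mm
X2: ⌊348/2⌋ × 246 = 174 × 246 mm
X3: ⌊246/2⌋ × 174 = 123 × 174 mm
X4: ⌊174/2⌋ × 123 = 87 × 123 mm
X5: ⌊123/2⌋ × 87 = 61 × 87 mm
X6: ⌊87/2⌋ × 61 = 43 × 61 mm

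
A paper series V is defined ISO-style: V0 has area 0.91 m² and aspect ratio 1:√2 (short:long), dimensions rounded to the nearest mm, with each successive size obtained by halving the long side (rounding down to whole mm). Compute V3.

Let V0's short side be w mm. w · w√2 = 0.91 m² = 910,000 mm², so w ≈ 802.2 mm and w√2 ≈ 1134.4 mm → V0 = 802 × 1134 mm.
V1: ⌊1134/2⌋ × 802 = 567 × 802 mm
V2: ⌊802/2⌋ × 567 = 401 × 567 mm
V3: ⌊567/2⌋ × 401 = 283 × 401 mm

283 × 401 mm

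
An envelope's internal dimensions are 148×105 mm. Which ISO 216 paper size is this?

Aspect ratio 148/105 ≈ 1.410 — close to the ISO √2 ≈ 1.414.
In the A-series (A0 area = 1 m²): A6 = 105 × 148 mm.

A6 (105 × 148 mm)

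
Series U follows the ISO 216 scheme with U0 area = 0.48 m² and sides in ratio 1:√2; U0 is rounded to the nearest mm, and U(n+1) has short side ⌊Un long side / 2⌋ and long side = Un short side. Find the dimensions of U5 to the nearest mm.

103 × 145 mm

Let U0's short side be w mm. w · w√2 = 0.48 m² = 480,000 mm², so w ≈ 582.6 mm and w√2 ≈ 823.9 mm → U0 = 583 × 824 mm.
U1: ⌊824/2⌋ × 583 = 412 × 583 mm
U2: ⌊583/2⌋ × 412 = 291 × 412 mm
U3: ⌊412/2⌋ × 291 = 206 × 291 mm
U4: ⌊291/2⌋ × 206 = 145 × 206 mm
U5: ⌊206/2⌋ × 145 = 103 × 145 mm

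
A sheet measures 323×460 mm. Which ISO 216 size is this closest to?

Aspect ratio 460/323 ≈ 1.424 — close to the ISO √2 ≈ 1.414.
In the C-series (envelope sizes, between A and B): C3 = 324 × 458 mm.
Off by 3 mm total — nearest standard size.

C3 (324 × 458 mm)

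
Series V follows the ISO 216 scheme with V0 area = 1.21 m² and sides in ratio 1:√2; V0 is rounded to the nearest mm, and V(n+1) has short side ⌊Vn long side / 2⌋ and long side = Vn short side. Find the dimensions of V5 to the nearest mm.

163 × 231 mm

Let V0's short side be w mm. w · w√2 = 1.21 m² = 1,210,000 mm², so w ≈ 925.0 mm and w√2 ≈ 1308.1 mm → V0 = 925 × 1308 mm.
V1: ⌊1308/2⌋ × 925 = 654 × 925 mm
V2: ⌊925/2⌋ × 654 = 462 × 654 mm
V3: ⌊654/2⌋ × 462 = 327 × 462 mm
V4: ⌊462/2⌋ × 327 = 231 × 327 mm
V5: ⌊327/2⌋ × 231 = 163 × 231 mm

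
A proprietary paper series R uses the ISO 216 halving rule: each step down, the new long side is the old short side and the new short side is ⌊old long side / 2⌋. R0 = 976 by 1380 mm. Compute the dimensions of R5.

172 × 244 mm

R1: ⌊1380/2⌋ × 976 = 690 × 976 mm
R2: ⌊976/2⌋ × 690 = 488 × 690 mm
R3: ⌊690/2⌋ × 488 = 345 × 488 mm
R4: ⌊488/2⌋ × 345 = 244 × 345 mm
R5: ⌊345/2⌋ × 244 = 172 × 244 mm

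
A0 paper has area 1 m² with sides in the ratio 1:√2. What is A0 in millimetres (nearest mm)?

Let the short side be w mm. Then the long side is w√2 and w · w√2 = 10⁶ mm².
w² = 10⁶/√2, so w = 1000 / 2^(1/4) ≈ 840.9 mm; long side = 1000 · 2^(1/4) ≈ 1189.2 mm.

841 × 1189 mm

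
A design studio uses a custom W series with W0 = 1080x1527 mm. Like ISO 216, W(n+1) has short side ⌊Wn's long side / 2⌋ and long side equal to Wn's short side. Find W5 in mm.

W1: ⌊1527/2⌋ × 1080 = 763 × 1080 mm
W2: ⌊1080/2⌋ × 763 = 540 × 763 mm
W3: ⌊763/2⌋ × 540 = 381 × 540 mm
W4: ⌊540/2⌋ × 381 = 270 × 381 mm
W5: ⌊381/2⌋ × 270 = 190 × 270 mm

190 × 270 mm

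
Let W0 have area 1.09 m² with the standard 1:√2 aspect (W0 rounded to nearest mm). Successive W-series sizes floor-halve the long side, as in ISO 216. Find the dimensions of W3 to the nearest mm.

Let W0's short side be w mm. w · w√2 = 1.09 m² = 1,090,000 mm², so w ≈ 877.9 mm and w√2 ≈ 1241.6 mm → W0 = 878 × 1242 mm.
W1: ⌊1242/2⌋ × 878 = 621 × 878 mm
W2: ⌊878/2⌋ × 621 = 439 × 621 mm
W3: ⌊621/2⌋ × 439 = 310 × 439 mm

310 × 439 mm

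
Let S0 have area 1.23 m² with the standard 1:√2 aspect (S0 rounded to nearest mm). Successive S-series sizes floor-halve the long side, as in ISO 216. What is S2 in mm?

Let S0's short side be w mm. w · w√2 = 1.23 m² = 1,230,000 mm², so w ≈ 932.6 mm and w√2 ≈ 1318.9 mm → S0 = 933 × 1319 mm.
S1: ⌊1319/2⌋ × 933 = 659 × 933 mm
S2: ⌊933/2⌋ × 659 = 466 × 659 mm

466 × 659 mm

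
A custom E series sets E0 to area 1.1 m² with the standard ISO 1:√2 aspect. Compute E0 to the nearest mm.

882 × 1247 mm

Let the short side be w mm. Then w · w√2 = 1.1 m² = 1,100,000 mm².
w² = 1,100,000/√2, so w ≈ 881.9 mm; long side = w√2 ≈ 1247.3 mm.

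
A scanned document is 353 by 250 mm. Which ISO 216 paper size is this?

Aspect ratio 353/250 ≈ 1.412 — close to the ISO √2 ≈ 1.414.
In the B-series (B0 = 1000 × 1414 mm): B4 = 250 × 353 mm.

B4 (250 × 353 mm)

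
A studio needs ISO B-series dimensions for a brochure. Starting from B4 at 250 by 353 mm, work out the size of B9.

B5: ⌊353/2⌋ × 250 = 176 × 250 mm
B6: ⌊250/2⌋ × 176 = 125 × 176 mm
B7: ⌊176/2⌋ × 125 = 88 × 125 mm
B8: ⌊125/2⌋ × 88 = 62 × 88 mm
B9: ⌊88/2⌋ × 62 = 44 × 62 mm

44 × 62 mm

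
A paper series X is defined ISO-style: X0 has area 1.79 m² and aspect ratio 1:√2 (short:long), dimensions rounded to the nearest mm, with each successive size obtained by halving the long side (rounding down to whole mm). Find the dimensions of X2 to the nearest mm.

562 × 795 mm

Let X0's short side be w mm. w · w√2 = 1.79 m² = 1,790,000 mm², so w ≈ 1125.0 mm and w√2 ≈ 1591.1 mm → X0 = 1125 × 1591 mm.
X1: ⌊1591/2⌋ × 1125 = 795 × 1125 mm
X2: ⌊1125/2⌋ × 795 = 562 × 795 mm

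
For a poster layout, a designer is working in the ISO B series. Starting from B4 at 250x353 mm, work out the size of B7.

B5: ⌊353/2⌋ × 250 = 176 × 250 mm
B6: ⌊250/2⌋ × 176 = 125 × 176 mm
B7: ⌊176/2⌋ × 125 = 88 × 125 mm

88 × 125 mm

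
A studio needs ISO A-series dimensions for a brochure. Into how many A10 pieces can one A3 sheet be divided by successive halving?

128

Each ISO step halves the sheet: 1 × A3 → 2 × A4 → 4 × A5 → 8 × A6 → …
From A3 to A10 is 7 halving steps: 2^7 = 128.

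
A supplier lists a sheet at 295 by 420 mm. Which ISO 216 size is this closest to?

Aspect ratio 420/295 ≈ 1.424 — close to the ISO √2 ≈ 1.414.
In the A-series (A0 area = 1 m²): A3 = 297 × 420 mm.
Off by 2 mm total — nearest standard size.

A3 (297 × 420 mm)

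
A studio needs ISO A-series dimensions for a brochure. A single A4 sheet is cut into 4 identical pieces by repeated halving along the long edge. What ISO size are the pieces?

A6

4 = 2^2, so 2 halving steps.
A4 → A5 → … → A6 after 2 steps.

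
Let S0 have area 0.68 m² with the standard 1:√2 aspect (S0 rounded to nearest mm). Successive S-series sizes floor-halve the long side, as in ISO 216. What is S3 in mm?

245 × 346 mm

Let S0's short side be w mm. w · w√2 = 0.68 m² = 680,000 mm², so w ≈ 693.4 mm and w√2 ≈ 980.6 mm → S0 = 693 × 981 mm.
S1: ⌊981/2⌋ × 693 = 490 × 693 mm
S2: ⌊693/2⌋ × 490 = 346 × 490 mm
S3: ⌊490/2⌋ × 346 = 245 × 346 mm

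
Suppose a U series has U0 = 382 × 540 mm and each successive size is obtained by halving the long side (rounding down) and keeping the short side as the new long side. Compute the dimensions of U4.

U1: ⌊540/2⌋ × 382 = 270 × 382 mm
U2: ⌊382/2⌋ × 270 = 191 × 270 mm
U3: ⌊270/2⌋ × 191 = 135 × 191 mm
U4: ⌊191/2⌋ × 135 = 95 × 135 mm

95 × 135 mm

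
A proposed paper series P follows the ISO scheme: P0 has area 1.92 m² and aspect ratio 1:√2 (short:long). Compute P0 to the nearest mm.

1165 × 1648 mm

Let the short side be w mm. Then w · w√2 = 1.92 m² = 1,920,000 mm².
w² = 1,920,000/√2, so w ≈ 1165.2 mm; long side = w√2 ≈ 1647.8 mm.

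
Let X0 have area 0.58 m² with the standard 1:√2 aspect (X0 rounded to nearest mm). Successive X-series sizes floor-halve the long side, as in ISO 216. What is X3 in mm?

Let X0's short side be w mm. w · w√2 = 0.58 m² = 580,000 mm², so w ≈ 640.4 mm and w√2 ≈ 905.7 mm → X0 = 640 × 906 mm.
X1: ⌊906/2⌋ × 640 = 453 × 640 mm
X2: ⌊640/2⌋ × 453 = 320 × 453 mm
X3: ⌊453/2⌋ × 320 = 226 × 320 mm

226 × 320 mm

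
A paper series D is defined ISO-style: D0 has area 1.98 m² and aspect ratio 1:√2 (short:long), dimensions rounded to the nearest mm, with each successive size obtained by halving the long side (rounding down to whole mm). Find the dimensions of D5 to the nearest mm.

209 × 295 mm

Let D0's short side be w mm. w · w√2 = 1.98 m² = 1,980,000 mm², so w ≈ 1183.2 mm and w√2 ≈ 1673.4 mm → D0 = 1183 × 1673 mm.
D1: ⌊1673/2⌋ × 1183 = 836 × 1183 mm
D2: ⌊1183/2⌋ × 836 = 591 × 836 mm
D3: ⌊836/2⌋ × 591 = 418 × 591 mm
D4: ⌊591/2⌋ × 418 = 295 × 418 mm
D5: ⌊418/2⌋ × 295 = 209 × 295 mm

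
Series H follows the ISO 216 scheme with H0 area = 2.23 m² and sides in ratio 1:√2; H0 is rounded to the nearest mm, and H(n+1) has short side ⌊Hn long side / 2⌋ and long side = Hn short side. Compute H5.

Let H0's short side be w mm. w · w√2 = 2.23 m² = 2,230,000 mm², so w ≈ 1255.7 mm and w√2 ≈ 1775.9 mm → H0 = 1256 × 1776 mm.
H1: ⌊1776/2⌋ × 1256 = 888 × 1256 mm
H2: ⌊1256/2⌋ × 888 = 628 × 888 mm
H3: ⌊888/2⌋ × 628 = 444 × 628 mm
H4: ⌊628/2⌋ × 444 = 314 × 444 mm
H5: ⌊444/2⌋ × 314 = 222 × 314 mm

222 × 314 mm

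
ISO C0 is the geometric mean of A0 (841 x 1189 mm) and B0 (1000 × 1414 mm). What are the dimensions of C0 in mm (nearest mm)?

Short: √(841 · 1000) = √841000 ≈ 917.1 mm.
Long: √(1189 · 1414) = √1681246 ≈ 1296.6 mm.

917 × 1297 mm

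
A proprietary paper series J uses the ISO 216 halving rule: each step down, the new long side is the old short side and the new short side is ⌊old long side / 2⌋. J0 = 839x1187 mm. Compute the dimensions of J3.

J1: ⌊1187/2⌋ × 839 = 593 × 839 mm
J2: ⌊839/2⌋ × 593 = 419 × 593 mm
J3: ⌊593/2⌋ × 419 = 296 × 419 mm

296 × 419 mm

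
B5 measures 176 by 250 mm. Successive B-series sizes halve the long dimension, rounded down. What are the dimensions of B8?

62 × 88 mm

B6: ⌊250/2⌋ × 176 = 125 × 176 mm
B7: ⌊176/2⌋ × 125 = 88 × 125 mm
B8: ⌊125/2⌋ × 88 = 62 × 88 mm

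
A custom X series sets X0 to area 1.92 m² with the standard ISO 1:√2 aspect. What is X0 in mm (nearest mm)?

1165 × 1648 mm

Let the short side be w mm. Then w · w√2 = 1.92 m² = 1,920,000 mm².
w² = 1,920,000/√2, so w ≈ 1165.2 mm; long side = w√2 ≈ 1647.8 mm.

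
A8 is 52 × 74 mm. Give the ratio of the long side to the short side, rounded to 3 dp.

1.423

74 / 52 = 1.423
ISO 216 targets √2 ≈ 1.414; the +0.009 deviation is from mm rounding.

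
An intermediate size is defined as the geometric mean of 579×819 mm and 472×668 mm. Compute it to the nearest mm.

Short side: √(579 · 472) = √273288 ≈ 522.8 → 523 mm
Long side: √(819 · 668) = √547092 ≈ 739.7 → 740 mm

523 × 740 mm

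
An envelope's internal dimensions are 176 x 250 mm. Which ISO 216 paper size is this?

B5 (176 × 250 mm)

Aspect ratio 250/176 ≈ 1.420 — close to the ISO √2 ≈ 1.414.
In the B-series (B0 = 1000 × 1414 mm): B5 = 176 × 250 mm.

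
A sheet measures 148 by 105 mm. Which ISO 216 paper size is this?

Aspect ratio 148/105 ≈ 1.410 — close to the ISO √2 ≈ 1.414.
In the A-series (A0 area = 1 m²): A6 = 105 × 148 mm.

A6 (105 × 148 mm)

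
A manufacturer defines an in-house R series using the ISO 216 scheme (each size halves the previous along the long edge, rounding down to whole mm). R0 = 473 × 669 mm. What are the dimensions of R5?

R1: ⌊669/2⌋ × 473 = 334 × 473 mm
R2: ⌊473/2⌋ × 334 = 236 × 334 mm
R3: ⌊334/2⌋ × 236 = 167 × 236 mm
R4: ⌊236/2⌋ × 167 = 118 × 167 mm
R5: ⌊167/2⌋ × 118 = 83 × 118 mm

83 × 118 mm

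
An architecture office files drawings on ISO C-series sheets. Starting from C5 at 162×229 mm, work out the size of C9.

40 × 57 mm

C6: ⌊229/2⌋ × 162 = 114 × 162 mm
C7: ⌊162/2⌋ × 114 = 81 × 114 mm
C8: ⌊114/2⌋ × 81 = 57 × 81 mm
C9: ⌊81/2⌋ × 57 = 40 × 57 mm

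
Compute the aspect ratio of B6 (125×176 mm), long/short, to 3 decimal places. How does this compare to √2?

1.408

176 / 125 = 1.408
ISO 216 targets √2 ≈ 1.414; the -0.006 deviation is from mm rounding.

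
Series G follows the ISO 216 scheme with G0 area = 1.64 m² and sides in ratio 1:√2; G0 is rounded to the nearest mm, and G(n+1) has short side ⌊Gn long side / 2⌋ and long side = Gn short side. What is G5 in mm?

Let G0's short side be w mm. w · w√2 = 1.64 m² = 1,640,000 mm², so w ≈ 1076.9 mm and w√2 ≈ 1522.9 mm → G0 = 1077 × 1523 mm.
G1: ⌊1523/2⌋ × 1077 = 761 × 1077 mm
G2: ⌊1077/2⌋ × 761 = 538 × 761 mm
G3: ⌊761/2⌋ × 538 = 380 × 538 mm
G4: ⌊538/2⌋ × 380 = 269 × 380 mm
G5: ⌊380/2⌋ × 269 = 190 × 269 mm

190 × 269 mm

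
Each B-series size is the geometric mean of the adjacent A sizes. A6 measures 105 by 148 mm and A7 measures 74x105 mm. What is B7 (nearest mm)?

Short side: √(105 · 74) = √7770 ≈ 88.1 → 88 mm
Long side: √(148 · 105) = √15540 ≈ 124.7 → 125 mm

88 × 125 mm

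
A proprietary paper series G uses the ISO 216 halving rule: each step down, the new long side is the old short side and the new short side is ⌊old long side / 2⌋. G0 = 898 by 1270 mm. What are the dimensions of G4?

224 × 317 mm

G1 = 635 × 898 mm (from G0 by 1 halving).
G2: ⌊898/2⌋ × 635 = 449 × 635 mm
G3: ⌊635/2⌋ × 449 = 317 × 449 mm
G4: ⌊449/2⌋ × 317 = 224 × 317 mm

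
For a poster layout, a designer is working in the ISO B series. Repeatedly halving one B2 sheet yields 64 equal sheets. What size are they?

64 = 2^6, so 6 halving steps.
B2 → B3 → … → B8 after 6 steps.

B8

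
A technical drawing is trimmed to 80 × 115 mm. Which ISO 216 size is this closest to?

Aspect ratio 115/80 ≈ 1.438 (ISO target is √2 ≈ 1.414).
In the C-series (envelope sizes, between A and B): C7 = 81 × 114 mm.
Off by 2 mm total — nearest standard size.

C7 (81 × 114 mm)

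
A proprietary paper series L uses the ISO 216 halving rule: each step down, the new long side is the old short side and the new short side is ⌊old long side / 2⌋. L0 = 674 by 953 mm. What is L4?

L1: ⌊953/2⌋ × 674 = 476 × 674 mm
L2: ⌊674/2⌋ × 476 = 337 × 476 mm
L3: ⌊476/2⌋ × 337 = 238 × 337 mm
L4: ⌊337/2⌋ × 238 = 168 × 238 mm

168 × 238 mm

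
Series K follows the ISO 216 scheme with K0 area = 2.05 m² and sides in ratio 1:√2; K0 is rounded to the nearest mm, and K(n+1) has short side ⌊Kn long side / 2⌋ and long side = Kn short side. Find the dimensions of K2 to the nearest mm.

602 × 851 mm

Let K0's short side be w mm. w · w√2 = 2.05 m² = 2,050,000 mm², so w ≈ 1204.0 mm and w√2 ≈ 1702.7 mm → K0 = 1204 × 1703 mm.
K1: ⌊1703/2⌋ × 1204 = 851 × 1204 mm
K2: ⌊1204/2⌋ × 851 = 602 × 851 mm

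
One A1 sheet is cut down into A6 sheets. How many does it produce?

A1 = 594 × 841 mm; A6 = 105 × 148 mm.
Each halving step doubles the count; 5 steps from A1 to A6.
2^5 = 32.

32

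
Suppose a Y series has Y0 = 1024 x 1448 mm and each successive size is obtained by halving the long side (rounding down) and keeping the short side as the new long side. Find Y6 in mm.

128 × 181 mm

Y1: ⌊1448/2⌋ × 1024 = 724 × 1024 mm
Y2: ⌊1024/2⌋ × 724 = 512 × 724 mm
Y3: ⌊724/2⌋ × 512 = 362 × 512 mm
Y4: ⌊512/2⌋ × 362 = 256 × 362 mm
Y5: ⌊362/2⌋ × 256 = 181 × 256 mm
Y6: ⌊256/2⌋ × 181 = 128 × 181 mm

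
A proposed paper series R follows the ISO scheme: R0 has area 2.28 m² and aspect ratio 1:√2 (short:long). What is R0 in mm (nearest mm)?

Let the short side be w mm. Then w · w√2 = 2.28 m² = 2,280,000 mm².
w² = 2,280,000/√2, so w ≈ 1269.7 mm; long side = w√2 ≈ 1795.7 mm.

1270 × 1796 mm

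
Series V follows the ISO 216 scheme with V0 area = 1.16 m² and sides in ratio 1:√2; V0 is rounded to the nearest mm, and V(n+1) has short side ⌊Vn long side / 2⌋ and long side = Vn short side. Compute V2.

Let V0's short side be w mm. w · w√2 = 1.16 m² = 1,160,000 mm², so w ≈ 905.7 mm and w√2 ≈ 1280.8 mm → V0 = 906 × 1281 mm.
V1: ⌊1281/2⌋ × 906 = 640 × 906 mm
V2: ⌊906/2⌋ × 640 = 453 × 640 mm

453 × 640 mm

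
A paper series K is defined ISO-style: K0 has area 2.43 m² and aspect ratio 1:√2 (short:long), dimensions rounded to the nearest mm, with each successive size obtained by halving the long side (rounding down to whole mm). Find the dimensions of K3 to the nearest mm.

Let K0's short side be w mm. w · w√2 = 2.43 m² = 2,430,000 mm², so w ≈ 1310.8 mm and w√2 ≈ 1853.8 mm → K0 = 1311 × 1854 mm.
K1: ⌊1854/2⌋ × 1311 = 927 × 1311 mm
K2: ⌊1311/2⌋ × 927 = 655 × 927 mm
K3: ⌊927/2⌋ × 655 = 463 × 655 mm

463 × 655 mm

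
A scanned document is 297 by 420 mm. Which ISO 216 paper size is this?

Aspect ratio 420/297 ≈ 1.414 — close to the ISO √2 ≈ 1.414.
In the A-series (A0 area = 1 m²): A3 = 297 × 420 mm.

A3 (297 × 420 mm)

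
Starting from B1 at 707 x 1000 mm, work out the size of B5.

176 × 250 mm

B2: ⌊1000/2⌋ × 707 = 500 × 707 mm
B3: ⌊707/2⌋ × 500 = 353 × 500 mm
B4: ⌊500/2⌋ × 353 = 250 × 353 mm
B5: ⌊353/2⌋ × 250 = 176 × 250 mm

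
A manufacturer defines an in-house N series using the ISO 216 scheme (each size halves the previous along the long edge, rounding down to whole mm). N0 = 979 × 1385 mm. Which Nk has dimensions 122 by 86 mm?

N0: 979 × 1385 mm
N1: 692 × 979 mm
N2: 489 × 692 mm
N3: 346 × 489 mm
N4: 244 × 346 mm
N5: 173 × 244 mm
N6: 122 × 173 mm
N7: 86 × 122 mm
N8: 61 × 86 mm
→ matches N7.

N7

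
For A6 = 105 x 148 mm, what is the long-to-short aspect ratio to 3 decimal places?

148 / 105 = 1.410
ISO 216 targets √2 ≈ 1.414; the -0.005 deviation is from mm rounding.

1.410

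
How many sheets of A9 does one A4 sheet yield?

32

A4 = 210 × 297 mm; A9 = 37 × 52 mm.
Each halving step doubles the count; 5 steps from A4 to A9.
2^5 = 32.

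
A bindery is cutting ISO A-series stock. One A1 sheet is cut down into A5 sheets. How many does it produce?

Each ISO step halves the sheet: 1 × A1 → 2 × A2 → 4 × A3 → 8 × A4 → …
From A1 to A5 is 4 halving steps: 2^4 = 16.

16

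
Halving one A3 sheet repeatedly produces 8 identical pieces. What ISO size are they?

A6

8 = 2^3, so 3 halving steps.
A3 → A4 → … → A6 after 3 steps.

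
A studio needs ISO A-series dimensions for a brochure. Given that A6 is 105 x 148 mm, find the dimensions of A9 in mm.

A7: ⌊148/2⌋ × 105 = 74 × 105 mm
A8: ⌊105/2⌋ × 74 = 52 × 74 mm
A9: ⌊74/2⌋ × 52 = 37 × 52 mm

37 × 52 mm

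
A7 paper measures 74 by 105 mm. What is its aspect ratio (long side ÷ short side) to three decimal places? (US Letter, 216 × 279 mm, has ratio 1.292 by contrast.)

1.419

105 / 74 = 1.419
ISO 216 targets √2 ≈ 1.414; the +0.005 deviation is from mm rounding.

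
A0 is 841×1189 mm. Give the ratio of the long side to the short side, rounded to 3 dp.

1.414

1189 / 841 = 1.414
Matches √2 ≈ 1.414 — the ISO 216 defining ratio.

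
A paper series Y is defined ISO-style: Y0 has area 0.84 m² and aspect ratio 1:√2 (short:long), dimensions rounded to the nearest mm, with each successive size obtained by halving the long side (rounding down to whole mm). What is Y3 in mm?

272 × 385 mm

Let Y0's short side be w mm. w · w√2 = 0.84 m² = 840,000 mm², so w ≈ 770.7 mm and w√2 ≈ 1089.9 mm → Y0 = 771 × 1090 mm.
Y1: ⌊1090/2⌋ × 771 = 545 × 771 mm
Y2: ⌊771/2⌋ × 545 = 385 × 545 mm
Y3: ⌊545/2⌋ × 385 = 272 × 385 mm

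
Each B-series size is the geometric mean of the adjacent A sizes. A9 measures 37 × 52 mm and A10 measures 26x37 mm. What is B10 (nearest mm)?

31 × 44 mm

Short side: √(37 · 26) = √962 ≈ 31.0 → 31 mm
Long side: √(52 · 37) = √1924 ≈ 43.9 → 44 mm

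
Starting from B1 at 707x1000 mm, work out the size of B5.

176 × 250 mm

B2: ⌊1000/2⌋ × 707 = 500 × 707 mm
B3: ⌊707/2⌋ × 500 = 353 × 500 mm
B4: ⌊500/2⌋ × 353 = 250 × 353 mm
B5: ⌊353/2⌋ × 250 = 176 × 250 mm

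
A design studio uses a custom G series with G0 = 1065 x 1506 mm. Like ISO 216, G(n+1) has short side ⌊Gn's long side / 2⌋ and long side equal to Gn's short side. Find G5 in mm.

188 × 266 mm

G1: ⌊1506/2⌋ × 1065 = 753 × 1065 mm
G2: ⌊1065/2⌋ × 753 = 532 × 753 mm
G3: ⌊753/2⌋ × 532 = 376 × 532 mm
G4: ⌊532/2⌋ × 376 = 266 × 376 mm
G5: ⌊376/2⌋ × 266 = 188 × 266 mm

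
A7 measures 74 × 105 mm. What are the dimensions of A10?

A8: ⌊105/2⌋ × 74 = 52 × 74 mm
A9: ⌊74/2⌋ × 52 = 37 × 52 mm
A10: ⌊52/2⌋ × 37 = 26 × 37 mm

26 × 37 mm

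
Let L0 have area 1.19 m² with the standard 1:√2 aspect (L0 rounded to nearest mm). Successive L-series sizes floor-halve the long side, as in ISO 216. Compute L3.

Let L0's short side be w mm. w · w√2 = 1.19 m² = 1,190,000 mm², so w ≈ 917.3 mm and w√2 ≈ 1297.3 mm → L0 = 917 × 1297 mm.
L1: ⌊1297/2⌋ × 917 = 648 × 917 mm
L2: ⌊917/2⌋ × 648 = 458 × 648 mm
L3: ⌊648/2⌋ × 458 = 324 × 458 mm

324 × 458 mm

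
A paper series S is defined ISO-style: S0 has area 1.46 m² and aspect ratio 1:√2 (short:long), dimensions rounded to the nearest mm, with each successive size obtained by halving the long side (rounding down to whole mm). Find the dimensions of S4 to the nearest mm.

254 × 359 mm

Let S0's short side be w mm. w · w√2 = 1.46 m² = 1,460,000 mm², so w ≈ 1016.1 mm and w√2 ≈ 1436.9 mm → S0 = 1016 × 1437 mm.
S1: ⌊1437/2⌋ × 1016 = 718 × 1016 mm
S2: ⌊1016/2⌋ × 718 = 508 × 718 mm
S3: ⌊718/2⌋ × 508 = 359 × 508 mm
S4: ⌊508/2⌋ × 359 = 254 × 359 mm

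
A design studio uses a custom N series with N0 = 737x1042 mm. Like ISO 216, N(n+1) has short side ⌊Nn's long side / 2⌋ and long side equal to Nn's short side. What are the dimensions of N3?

N1: ⌊1042/2⌋ × 737 = 521 × 737 mm
N2: ⌊737/2⌋ × 521 = 368 × 521 mm
N3: ⌊521/2⌋ × 368 = 260 × 368 mm

260 × 368 mm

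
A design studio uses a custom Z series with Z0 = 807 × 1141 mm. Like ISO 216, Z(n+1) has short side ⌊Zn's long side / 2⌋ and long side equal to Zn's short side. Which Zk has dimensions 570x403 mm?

Z0: 807 × 1141 mm
Z1: 570 × 807 mm
Z2: 403 × 570 mm
Z3: 285 × 403 mm
→ matches Z2.

Z2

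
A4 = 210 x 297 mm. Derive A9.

A5: ⌊297/2⌋ × 210 = 148 × 210 mm
A6: ⌊210/2⌋ × 148 = 105 × 148 mm
A7: ⌊148/2⌋ × 105 = 74 × 105 mm
A8: ⌊105/2⌋ × 74 = 52 × 74 mm
A9: ⌊74/2⌋ × 52 = 37 × 52 mm

37 × 52 mm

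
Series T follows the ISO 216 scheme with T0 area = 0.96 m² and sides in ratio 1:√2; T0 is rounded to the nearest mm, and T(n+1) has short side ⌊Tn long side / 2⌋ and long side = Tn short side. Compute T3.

Let T0's short side be w mm. w · w√2 = 0.96 m² = 960,000 mm², so w ≈ 823.9 mm and w√2 ≈ 1165.2 mm → T0 = 824 × 1165 mm.
T1: ⌊1165/2⌋ × 824 = 582 × 824 mm
T2: ⌊824/2⌋ × 582 = 412 × 582 mm
T3: ⌊582/2⌋ × 412 = 291 × 412 mm

291 × 412 mm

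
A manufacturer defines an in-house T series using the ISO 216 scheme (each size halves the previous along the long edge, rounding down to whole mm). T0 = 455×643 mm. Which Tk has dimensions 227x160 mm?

T0: 455 × 643 mm
T1: 321 × 455 mm
T2: 227 × 321 mm
T3: 160 × 227 mm
T4: 113 × 160 mm
→ matches T3.

T3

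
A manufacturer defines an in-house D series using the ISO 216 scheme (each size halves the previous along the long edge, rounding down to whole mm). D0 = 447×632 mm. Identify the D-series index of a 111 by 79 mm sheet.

D0: 447 × 632 mm
D1: 316 × 447 mm
D2: 223 × 316 mm
D3: 158 × 223 mm
D4: 111 × 158 mm
D5: 79 × 111 mm
D6: 55 × 79 mm
→ matches D5.

D5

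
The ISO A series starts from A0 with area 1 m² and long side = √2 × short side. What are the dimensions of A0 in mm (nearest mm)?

Let the short side be w mm. Then the long side is w√2 and w · w√2 = 10⁶ mm².
w² = 10⁶/√2, so w = 1000 / 2^(1/4) ≈ 840.9 mm; long side = 1000 · 2^(1/4) ≈ 1189.2 mm.

841 × 1189 mm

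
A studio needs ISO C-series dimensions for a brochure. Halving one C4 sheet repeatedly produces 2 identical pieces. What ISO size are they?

C5

2 = 2^1, so 1 halving step.
C4 → C5 → … → C5 after 1 step.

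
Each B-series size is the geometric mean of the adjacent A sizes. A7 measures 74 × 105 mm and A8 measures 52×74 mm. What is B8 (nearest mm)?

62 × 88 mm

Short side: √(74 · 52) = √3848 ≈ 62.0 → 62 mm
Long side: √(105 · 74) = √7770 ≈ 88.1 → 88 mm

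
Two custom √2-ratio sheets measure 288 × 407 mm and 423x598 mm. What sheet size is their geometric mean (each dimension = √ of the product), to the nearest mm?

Short side: √(288 · 423) = √121824 ≈ 349.0 → 349 mm
Long side: √(407 · 598) = √243386 ≈ 493.3 → 493 mm

349 × 493 mm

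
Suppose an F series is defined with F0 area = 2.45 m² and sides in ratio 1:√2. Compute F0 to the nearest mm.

1316 × 1861 mm

Let the short side be w mm. Then w · w√2 = 2.45 m² = 2,450,000 mm².
w² = 2,450,000/√2, so w ≈ 1316.2 mm; long side = w√2 ≈ 1861.4 mm.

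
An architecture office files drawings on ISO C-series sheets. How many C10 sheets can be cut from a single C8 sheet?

4

C8 = 57 × 81 mm; C10 = 28 × 40 mm.
Each halving step doubles the count; 2 steps from C8 to C10.
2^2 = 4.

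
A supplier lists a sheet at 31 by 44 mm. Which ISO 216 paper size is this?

B10 (31 × 44 mm)

Aspect ratio 44/31 ≈ 1.419 — close to the ISO √2 ≈ 1.414.
In the B-series (B0 = 1000 × 1414 mm): B10 = 31 × 44 mm.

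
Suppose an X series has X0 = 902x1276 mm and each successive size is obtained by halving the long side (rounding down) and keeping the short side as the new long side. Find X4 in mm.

X1 = 638 × 902 mm (from X0 by 1 halving).
X2: ⌊902/2⌋ × 638 = 451 × 638 mm
X3: ⌊638/2⌋ × 451 = 319 × 451 mm
X4: ⌊451/2⌋ × 319 = 225 × 319 mm

225 × 319 mm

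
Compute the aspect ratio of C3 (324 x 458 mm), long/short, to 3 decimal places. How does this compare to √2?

1.414

458 / 324 = 1.414
Matches √2 ≈ 1.414 — the ISO 216 defining ratio.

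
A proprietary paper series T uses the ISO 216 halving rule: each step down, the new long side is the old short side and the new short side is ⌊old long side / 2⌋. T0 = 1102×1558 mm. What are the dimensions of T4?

275 × 389 mm

T1: ⌊1558/2⌋ × 1102 = 779 × 1102 mm
T2: ⌊1102/2⌋ × 779 = 551 × 779 mm
T3: ⌊779/2⌋ × 551 = 389 × 551 mm
T4: ⌊551/2⌋ × 389 = 275 × 389 mm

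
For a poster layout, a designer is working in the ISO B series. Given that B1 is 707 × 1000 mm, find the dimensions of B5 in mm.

B2: ⌊1000/2⌋ × 707 = 500 × 707 mm
B3: ⌊707/2⌋ × 500 = 353 × 500 mm
B4: ⌊500/2⌋ × 353 = 250 × 353 mm
B5: ⌊353/2⌋ × 250 = 176 × 250 mm

176 × 250 mm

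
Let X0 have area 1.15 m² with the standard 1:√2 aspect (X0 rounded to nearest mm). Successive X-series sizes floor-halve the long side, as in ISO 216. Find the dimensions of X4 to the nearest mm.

Let X0's short side be w mm. w · w√2 = 1.15 m² = 1,150,000 mm², so w ≈ 901.8 mm and w√2 ≈ 1275.3 mm → X0 = 902 × 1275 mm.
X1: ⌊1275/2⌋ × 902 = 637 × 902 mm
X2: ⌊902/2⌋ × 637 = 451 × 637 mm
X3: ⌊637/2⌋ × 451 = 318 × 451 mm
X4: ⌊451/2⌋ × 318 = 225 × 318 mm

225 × 318 mm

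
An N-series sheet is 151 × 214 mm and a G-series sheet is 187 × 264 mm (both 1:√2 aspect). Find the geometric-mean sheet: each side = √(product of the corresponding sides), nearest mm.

Short side: √(151 · 187) = √28237 ≈ 168.0 → 168 mm
Long side: √(214 · 264) = √56496 ≈ 237.7 → 238 mm

168 × 238 mm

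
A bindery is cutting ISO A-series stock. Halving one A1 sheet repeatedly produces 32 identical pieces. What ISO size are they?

32 = 2^5, so 5 halving steps.
A1 → A2 → … → A6 after 5 steps.

A6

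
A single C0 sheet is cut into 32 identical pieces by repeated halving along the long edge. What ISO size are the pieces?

32 = 2^5, so 5 halving steps.
C0 → C1 → … → C5 after 5 steps.

C5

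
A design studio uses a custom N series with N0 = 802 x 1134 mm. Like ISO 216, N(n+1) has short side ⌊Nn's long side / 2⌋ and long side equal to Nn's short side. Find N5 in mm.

141 × 200 mm

N1 = 567 × 802 mm (from N0 by 1 halving).
N2: ⌊802/2⌋ × 567 = 401 × 567 mm
N3: ⌊567/2⌋ × 401 = 283 × 401 mm
N4: ⌊401/2⌋ × 283 = 200 × 283 mm
N5: ⌊283/2⌋ × 200 = 141 × 200 mm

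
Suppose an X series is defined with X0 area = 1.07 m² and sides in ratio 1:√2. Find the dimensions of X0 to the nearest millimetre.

870 × 1230 mm

Let the short side be w mm. Then w · w√2 = 1.07 m² = 1,070,000 mm².
w² = 1,070,000/√2, so w ≈ 869.8 mm; long side = w√2 ≈ 1230.1 mm.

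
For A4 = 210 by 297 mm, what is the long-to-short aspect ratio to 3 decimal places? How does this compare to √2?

1.414

297 / 210 = 1.414
Matches √2 ≈ 1.414 — the ISO 216 defining ratio.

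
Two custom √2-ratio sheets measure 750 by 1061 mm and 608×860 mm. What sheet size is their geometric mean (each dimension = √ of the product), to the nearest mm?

675 × 955 mm

Short side: √(750 · 608) = √456000 ≈ 675.3 → 675 mm
Long side: √(1061 · 860) = √912460 ≈ 955.2 → 955 mm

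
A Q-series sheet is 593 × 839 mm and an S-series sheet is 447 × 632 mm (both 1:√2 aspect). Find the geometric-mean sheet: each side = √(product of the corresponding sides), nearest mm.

515 × 728 mm

Short side: √(593 · 447) = √265071 ≈ 514.9 → 515 mm
Long side: √(839 · 632) = √530248 ≈ 728.2 → 728 mm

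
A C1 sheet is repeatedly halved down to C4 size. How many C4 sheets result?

8

C1 = 648 × 917 mm; C4 = 229 × 324 mm.
Each halving step doubles the count; 3 steps from C1 to C4.
2^3 = 8.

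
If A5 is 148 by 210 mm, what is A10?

26 × 37 mm

A6: ⌊210/2⌋ × 148 = 105 × 148 mm
A7: ⌊148/2⌋ × 105 = 74 × 105 mm
A8: ⌊105/2⌋ × 74 = 52 × 74 mm
A9: ⌊74/2⌋ × 52 = 37 × 52 mm
A10: ⌊52/2⌋ × 37 = 26 × 37 mm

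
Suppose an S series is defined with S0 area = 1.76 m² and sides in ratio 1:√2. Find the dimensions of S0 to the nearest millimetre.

1116 × 1578 mm

Let the short side be w mm. Then w · w√2 = 1.76 m² = 1,760,000 mm².
w² = 1,760,000/√2, so w ≈ 1115.6 mm; long side = w√2 ≈ 1577.7 mm.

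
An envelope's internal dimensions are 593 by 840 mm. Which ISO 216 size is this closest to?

Aspect ratio 840/593 ≈ 1.417 — close to the ISO √2 ≈ 1.414.
In the A-series (A0 area = 1 m²): A1 = 594 × 841 mm.
Off by 2 mm total — nearest standard size.

A1 (594 × 841 mm)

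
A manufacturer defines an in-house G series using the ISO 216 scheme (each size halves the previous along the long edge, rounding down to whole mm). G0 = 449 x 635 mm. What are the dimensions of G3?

G1: ⌊635/2⌋ × 449 = 317 × 449 mm
G2: ⌊449/2⌋ × 317 = 224 × 317 mm
G3: ⌊317/2⌋ × 224 = 158 × 224 mm

158 × 224 mm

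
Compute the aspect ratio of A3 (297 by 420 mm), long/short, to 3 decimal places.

420 / 297 = 1.414
Matches √2 ≈ 1.414 — the ISO 216 defining ratio.

1.414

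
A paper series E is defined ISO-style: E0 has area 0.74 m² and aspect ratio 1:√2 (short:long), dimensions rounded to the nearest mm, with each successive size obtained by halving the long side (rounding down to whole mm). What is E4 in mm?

Let E0's short side be w mm. w · w√2 = 0.74 m² = 740,000 mm², so w ≈ 723.4 mm and w√2 ≈ 1023.0 mm → E0 = 723 × 1023 mm.
E1: ⌊1023/2⌋ × 723 = 511 × 723 mm
E2: ⌊723/2⌋ × 511 = 361 × 511 mm
E3: ⌊511/2⌋ × 361 = 255 × 361 mm
E4: ⌊361/2⌋ × 255 = 180 × 255 mm

180 × 255 mm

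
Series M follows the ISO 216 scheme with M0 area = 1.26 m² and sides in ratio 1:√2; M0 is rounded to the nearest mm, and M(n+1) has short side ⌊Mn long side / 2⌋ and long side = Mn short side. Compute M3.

333 × 472 mm

Let M0's short side be w mm. w · w√2 = 1.26 m² = 1,260,000 mm², so w ≈ 943.9 mm and w√2 ≈ 1334.9 mm → M0 = 944 × 1335 mm.
M1: ⌊1335/2⌋ × 944 = 667 × 944 mm
M2: ⌊944/2⌋ × 667 = 472 × 667 mm
M3: ⌊667/2⌋ × 472 = 333 × 472 mm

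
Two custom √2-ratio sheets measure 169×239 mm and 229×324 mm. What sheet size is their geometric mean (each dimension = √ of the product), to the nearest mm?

Short side: √(169 · 229) = √38701 ≈ 196.7 → 197 mm
Long side: √(239 · 324) = √77436 ≈ 278.3 → 278 mm

197 × 278 mm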